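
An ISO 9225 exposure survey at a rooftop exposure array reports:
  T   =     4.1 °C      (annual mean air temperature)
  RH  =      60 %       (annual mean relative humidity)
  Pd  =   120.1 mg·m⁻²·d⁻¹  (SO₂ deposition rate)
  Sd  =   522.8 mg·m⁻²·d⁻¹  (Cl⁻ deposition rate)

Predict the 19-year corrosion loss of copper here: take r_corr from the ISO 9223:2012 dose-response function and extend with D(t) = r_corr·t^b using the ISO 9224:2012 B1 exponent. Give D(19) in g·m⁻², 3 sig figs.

copper: T≤10 °C ⇒ hinge +0.126·(4.1−10) = -0.7434
  Pd branch = 0.0053·Pd^0.26·e^(0.059·RH+f) = 0.3017 μm/a
  Cl⁻ term: 0.01025·522.8^0.27·exp(0.036·60+0.049·4.1) = 0.5888
  r_corr = 0.3017 + 0.5888 = 0.8905 μm/a
Power-law: D(19) = r_corr · 19^0.667
  D(19) = 0.8905 × 19^0.667 = 0.8905 × 7.127 = 6.347 μm
  Mass loss = 6.347 μm × 8.96 g/cm³ = 56.87 g·m⁻²

D(19) = 56.9 g·m⁻²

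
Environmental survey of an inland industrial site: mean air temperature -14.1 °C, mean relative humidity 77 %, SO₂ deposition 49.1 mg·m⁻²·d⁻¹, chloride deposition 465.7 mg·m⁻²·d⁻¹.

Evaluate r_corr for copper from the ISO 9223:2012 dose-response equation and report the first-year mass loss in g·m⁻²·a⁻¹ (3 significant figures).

copper: T≤10 °C ⇒ hinge +0.126·(-14.1−10) = -3.0366
  Pd branch = 0.0053·Pd^0.26·e^(0.059·RH+f) = 0.06579 μm/a
  Cl⁻ term: 0.01025·465.7^0.27·exp(0.036·77+0.049·-14.1) = 0.4314
  r_corr = 0.06579 + 0.4314 = 0.4972 μm/a
Convert to mass loss: 0.4972 μm/a × 8.96 g/cm³ = 4.455 g·m⁻²·a⁻¹

r_corr = 4.46 g·m⁻²·a⁻¹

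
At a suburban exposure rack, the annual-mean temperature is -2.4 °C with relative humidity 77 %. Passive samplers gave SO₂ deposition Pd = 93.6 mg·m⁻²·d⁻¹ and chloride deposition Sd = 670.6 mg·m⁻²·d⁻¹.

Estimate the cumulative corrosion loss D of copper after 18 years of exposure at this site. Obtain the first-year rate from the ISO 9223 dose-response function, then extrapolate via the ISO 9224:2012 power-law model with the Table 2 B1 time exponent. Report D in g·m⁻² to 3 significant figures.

D(18) = 73.0 g·m⁻²

copper: T≤10 °C ⇒ hinge +0.126·(-2.4−10) = -1.5624
  Pd branch = 0.0053·Pd^0.26·e^(0.059·RH+f) = 0.3398 μm/a
  Cl⁻ term: 0.01025·670.6^0.27·exp(0.036·77+0.049·-2.4) = 0.8446
  r_corr = 0.3398 + 0.8446 = 1.184 μm/a
Power-law: D(18) = r_corr · 18^0.667
  D(18) = 1.184 × 18^0.667 = 1.184 × 6.875 = 8.143 μm
  Mass loss = 8.143 μm × 8.96 g/cm³ = 72.96 g·m⁻²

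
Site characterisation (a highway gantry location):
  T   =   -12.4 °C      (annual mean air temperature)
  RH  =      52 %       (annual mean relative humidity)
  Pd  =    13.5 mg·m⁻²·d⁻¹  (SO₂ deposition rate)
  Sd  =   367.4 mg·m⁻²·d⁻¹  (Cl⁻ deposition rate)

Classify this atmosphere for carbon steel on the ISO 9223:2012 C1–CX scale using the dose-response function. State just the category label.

carbon steel: f(T) = +0.150·(T−10) [T≤10 °C] = -3.3600
  SO₂ term: 1.77·13.5^0.52·exp(0.02·52-3.3600) = 0.6733
  Cl⁻ term: 0.102·367.4^0.62·exp(0.033·52+0.04·-12.4) = 13.45
  sum: 0.6733 + 13.45 → r_corr = 14.13 μm/a
14.1 μm/a falls in (1.3, 25] for carbon steel → category C2

C2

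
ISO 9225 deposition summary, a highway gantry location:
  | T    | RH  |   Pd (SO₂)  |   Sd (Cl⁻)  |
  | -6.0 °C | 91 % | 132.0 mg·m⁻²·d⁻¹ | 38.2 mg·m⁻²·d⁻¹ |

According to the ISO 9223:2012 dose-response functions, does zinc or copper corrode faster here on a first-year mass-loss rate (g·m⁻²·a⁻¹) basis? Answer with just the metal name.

zinc

zinc: T≤10 °C ⇒ hinge +0.038·(-6.0−10) = -0.6080
  sulphur-dioxide contribution → 3.959 μm/a
  chloride contribution → 0.1736 μm/a
  total first-year rate 4.132 μm/a
  mass loss = 4.132 μm/a × 7.14 g/cm³ = 29.5 g·m⁻²·a⁻¹
copper: temperature factor f = +0.126·(-16.0) = -2.0160
  sulphur-dioxide contribution → 0.5393 μm/a
  chloride contribution → 0.5407 μm/a
  total first-year rate 1.08 μm/a
  mass loss = 1.08 μm/a × 8.96 g/cm³ = 9.677 g·m⁻²·a⁻¹
Ordering by g·m⁻²·a⁻¹: zinc (29.5) > copper (9.68)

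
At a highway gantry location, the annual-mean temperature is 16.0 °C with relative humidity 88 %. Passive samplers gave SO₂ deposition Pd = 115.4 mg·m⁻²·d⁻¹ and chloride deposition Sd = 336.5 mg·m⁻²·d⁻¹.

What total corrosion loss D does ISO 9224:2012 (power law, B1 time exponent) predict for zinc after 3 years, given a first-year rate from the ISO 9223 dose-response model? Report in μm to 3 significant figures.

zinc: T>10 °C ⇒ hinge -0.071·(16.0−10) = -0.4260
  SO₂ term: 0.0129·115.4^0.44·exp(0.046·88-0.4260) = 3.899
  Cl⁻ term: 0.0175·336.5^0.57·exp(0.008·88+0.085·16.0) = 3.8
  sum: 3.899 + 3.8 → r_corr = 7.699 μm/a
Power-law: D(3) = r_corr · 3^0.813
  D(3) = 7.699 × 3^0.813 = 7.699 × 2.443 = 18.81 μm

D(3) = 18.8 μm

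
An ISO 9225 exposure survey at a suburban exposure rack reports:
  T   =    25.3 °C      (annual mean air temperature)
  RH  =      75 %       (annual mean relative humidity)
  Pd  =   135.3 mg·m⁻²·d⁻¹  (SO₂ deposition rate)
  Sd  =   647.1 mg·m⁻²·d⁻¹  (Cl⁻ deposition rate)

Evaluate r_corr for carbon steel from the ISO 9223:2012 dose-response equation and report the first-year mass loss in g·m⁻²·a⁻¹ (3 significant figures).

carbon steel: T>10 °C ⇒ hinge -0.054·(25.3−10) = -0.8262
  SO₂ term: 1.77·135.3^0.52·exp(0.02·75-0.8262) = 44.55
  Cl⁻ term: 0.102·647.1^0.62·exp(0.033·75+0.04·25.3) = 184.4
  sum: 44.55 + 184.4 → r_corr = 229 μm/a
Convert to mass loss: 229 μm/a × 7.85 g/cm³ = 1797 g·m⁻²·a⁻¹

r_corr = 1.80e+03 g·m⁻²·a⁻¹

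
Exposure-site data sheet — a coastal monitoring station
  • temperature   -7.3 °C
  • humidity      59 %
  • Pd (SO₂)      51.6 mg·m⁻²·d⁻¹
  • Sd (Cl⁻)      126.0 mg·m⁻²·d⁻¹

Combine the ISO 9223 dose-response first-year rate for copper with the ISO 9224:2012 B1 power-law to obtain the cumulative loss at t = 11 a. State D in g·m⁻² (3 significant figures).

copper: T≤10 °C ⇒ hinge +0.126·(-7.3−10) = -2.1798
  sulphur-dioxide contribution → 0.05428 μm/a
  chloride contribution → 0.2213 μm/a
  total first-year rate 0.2756 μm/a
Power-law: D(11) = r_corr · 11^0.667
  D(11) = 0.2756 × 11^0.667 = 0.2756 × 4.95 = 1.364 μm
  Mass loss = 1.364 μm × 8.96 g/cm³ = 12.22 g·m⁻²

D(11) = 12.2 g·m⁻²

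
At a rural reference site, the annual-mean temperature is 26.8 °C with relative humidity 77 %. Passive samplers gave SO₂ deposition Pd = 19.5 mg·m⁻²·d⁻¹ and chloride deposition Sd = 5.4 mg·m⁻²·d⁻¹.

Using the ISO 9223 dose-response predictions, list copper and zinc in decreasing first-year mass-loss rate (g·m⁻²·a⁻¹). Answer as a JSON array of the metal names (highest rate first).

["copper", "zinc"]

copper: T>10 °C ⇒ hinge -0.080·(26.8−10) = -1.3440
  SO₂ term: 0.0053·19.5^0.26·exp(0.059·77-1.3440) = 0.2812
  Sd branch = 0.01025·Sd^0.27·e^(0.036·RH+0.049·T) = 0.9608 μm/a
  sum: 0.2812 + 0.9608 → r_corr = 1.242 μm/a
  mass loss = 1.242 μm/a × 8.96 g/cm³ = 11.13 g·m⁻²·a⁻¹
zinc: temperature factor f = -0.071·(16.8) = -1.1928
  SO₂ term: 0.0129·19.5^0.44·exp(0.046·77-1.1928) = 0.4994
  Sd branch = 0.0175·Sd^0.57·e^(0.008·RH+0.085·T) = 0.8267 μm/a
  r_corr = 0.4994 + 0.8267 = 1.326 μm/a
  mass loss = 1.326 μm/a × 7.14 g/cm³ = 9.468 g·m⁻²·a⁻¹
Ordering by g·m⁻²·a⁻¹: copper (11.1) > zinc (9.47)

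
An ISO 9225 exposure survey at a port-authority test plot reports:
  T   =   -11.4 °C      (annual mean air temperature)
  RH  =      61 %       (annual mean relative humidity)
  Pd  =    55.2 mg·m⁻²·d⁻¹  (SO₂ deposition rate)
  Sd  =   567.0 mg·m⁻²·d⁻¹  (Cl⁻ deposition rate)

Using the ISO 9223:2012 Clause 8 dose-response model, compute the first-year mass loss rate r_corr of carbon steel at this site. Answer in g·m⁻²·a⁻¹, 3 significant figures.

carbon steel: temperature factor f = +0.150·(-21.4) = -3.2100
  sulphur-dioxide contribution → 1.948 μm/a
  chloride contribution → 24.66 μm/a
  total first-year rate 26.61 μm/a
Convert to mass loss: 26.61 μm/a × 7.85 g/cm³ = 208.9 g·m⁻²·a⁻¹

r_corr = 209 g·m⁻²·a⁻¹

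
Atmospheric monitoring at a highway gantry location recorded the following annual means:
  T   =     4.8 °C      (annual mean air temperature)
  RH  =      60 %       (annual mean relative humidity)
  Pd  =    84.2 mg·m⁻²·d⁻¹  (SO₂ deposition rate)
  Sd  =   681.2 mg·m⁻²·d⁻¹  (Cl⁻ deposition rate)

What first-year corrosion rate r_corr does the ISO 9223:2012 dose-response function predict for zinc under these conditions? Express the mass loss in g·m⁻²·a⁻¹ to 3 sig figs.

zinc: f(T) = +0.038·(T−10) [T≤10 °C] = -0.1976
  sulphur-dioxide contribution → 1.176 μm/a
  chloride contribution → 1.753 μm/a
  total first-year rate 2.929 μm/a
Convert to mass loss: 2.929 μm/a × 7.14 g/cm³ = 20.91 g·m⁻²·a⁻¹

r_corr = 20.9 g·m⁻²·a⁻¹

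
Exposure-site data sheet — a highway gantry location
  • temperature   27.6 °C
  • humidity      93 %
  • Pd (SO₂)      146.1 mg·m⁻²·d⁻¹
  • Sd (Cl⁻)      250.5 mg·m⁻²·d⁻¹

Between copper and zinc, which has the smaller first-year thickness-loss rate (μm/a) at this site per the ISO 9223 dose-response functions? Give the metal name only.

copper

copper: T>10 °C ⇒ hinge -0.080·(27.6−10) = -1.4080
  Pd branch = 0.0053·Pd^0.26·e^(0.059·RH+f) = 1.144 μm/a
  Sd branch = 0.01025·Sd^0.27·e^(0.036·RH+0.049·T) = 5.009 μm/a
  r_corr = 1.144 + 5.009 = 6.153 μm/a
zinc: T>10 °C ⇒ hinge -0.071·(27.6−10) = -1.2496
  Pd branch = 0.0129·Pd^0.44·e^(0.046·RH+f) = 2.389 μm/a
  Sd branch = 0.0175·Sd^0.57·e^(0.008·RH+0.085·T) = 8.96 μm/a
  sum: 2.389 + 8.96 → r_corr = 11.35 μm/a
Ordering by μm/a: zinc (11.3) > copper (6.15)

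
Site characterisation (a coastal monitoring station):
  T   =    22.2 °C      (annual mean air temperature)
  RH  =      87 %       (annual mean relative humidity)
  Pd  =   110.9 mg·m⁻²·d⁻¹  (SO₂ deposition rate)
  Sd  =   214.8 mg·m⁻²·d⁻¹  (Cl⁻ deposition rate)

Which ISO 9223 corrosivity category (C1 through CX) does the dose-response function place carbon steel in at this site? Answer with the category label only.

C5

carbon steel: temperature factor f = -0.054·(12.2) = -0.6588
  SO₂ term: 1.77·110.9^0.52·exp(0.02·87-0.6588) = 60.38
  Sd branch = 0.102·Sd^0.62·e^(0.033·RH+0.04·T) = 122.2 μm/a
  r_corr = 60.38 + 122.2 = 182.6 μm/a
Category bounds: 80…200 μm/a bracket r_corr ⇒ C5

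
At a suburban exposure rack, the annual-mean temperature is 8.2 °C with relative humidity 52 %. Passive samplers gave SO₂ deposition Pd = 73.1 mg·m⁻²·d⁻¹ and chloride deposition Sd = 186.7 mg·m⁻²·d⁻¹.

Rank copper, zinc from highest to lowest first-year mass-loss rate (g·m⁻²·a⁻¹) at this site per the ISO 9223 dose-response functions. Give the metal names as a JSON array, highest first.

["zinc", "copper"]

copper: temperature factor f = +0.126·(-1.8) = -0.2268
  sulphur-dioxide contribution → 0.2772 μm/a
  chloride contribution → 0.4087 μm/a
  total first-year rate 0.6859 μm/a
  mass loss = 0.6859 μm/a × 8.96 g/cm³ = 6.146 g·m⁻²·a⁻¹
zinc: f(T) = +0.038·(T−10) [T≤10 °C] = -0.0684
  sulphur-dioxide contribution → 0.8706 μm/a
  chloride contribution → 1.049 μm/a
  total first-year rate 1.92 μm/a
  mass loss = 1.92 μm/a × 7.14 g/cm³ = 13.71 g·m⁻²·a⁻¹
Ordering by g·m⁻²·a⁻¹: zinc (13.7) > copper (6.15)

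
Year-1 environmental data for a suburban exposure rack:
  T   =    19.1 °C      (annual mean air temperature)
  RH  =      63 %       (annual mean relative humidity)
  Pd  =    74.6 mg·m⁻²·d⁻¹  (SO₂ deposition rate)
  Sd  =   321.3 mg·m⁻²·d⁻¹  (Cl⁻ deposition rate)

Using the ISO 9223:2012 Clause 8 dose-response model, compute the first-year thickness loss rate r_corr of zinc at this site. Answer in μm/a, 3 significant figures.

r_corr = 4.76 μm/a

zinc: temperature factor f = -0.071·(9.1) = -0.6461
  SO₂ term: 0.0129·74.6^0.44·exp(0.046·63-0.6461) = 0.8177
  Cl⁻ term: 0.0175·321.3^0.57·exp(0.008·63+0.085·19.1) = 3.944
  sum: 0.8177 + 3.944 → r_corr = 4.762 μm/a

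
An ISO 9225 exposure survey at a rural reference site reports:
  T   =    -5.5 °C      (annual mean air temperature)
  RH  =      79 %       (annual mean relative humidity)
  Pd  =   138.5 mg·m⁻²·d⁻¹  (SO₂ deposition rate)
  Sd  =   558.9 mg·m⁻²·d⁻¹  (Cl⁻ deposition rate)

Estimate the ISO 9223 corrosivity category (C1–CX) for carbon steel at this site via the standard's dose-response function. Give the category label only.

C4

carbon steel: T≤10 °C ⇒ hinge +0.150·(-5.5−10) = -2.3250
  sulphur-dioxide contribution → 10.91 μm/a
  chloride contribution → 56.05 μm/a
  ⇒ r_corr(carbon steel) = 66.97 μm/a
67 μm/a falls in (50, 80] for carbon steel → category C4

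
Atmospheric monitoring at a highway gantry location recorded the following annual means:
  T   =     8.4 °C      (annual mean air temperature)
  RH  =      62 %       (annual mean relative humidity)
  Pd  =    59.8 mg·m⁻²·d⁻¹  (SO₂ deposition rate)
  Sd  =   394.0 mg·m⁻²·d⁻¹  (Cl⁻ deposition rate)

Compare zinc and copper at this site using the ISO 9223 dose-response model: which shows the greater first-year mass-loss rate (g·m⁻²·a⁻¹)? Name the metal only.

zinc: f(T) = +0.038·(T−10) [T≤10 °C] = -0.0608
  Pd branch = 0.0129·Pd^0.44·e^(0.046·RH+f) = 1.272 μm/a
  Sd branch = 0.0175·Sd^0.57·e^(0.008·RH+0.085·T) = 1.77 μm/a
  sum: 1.272 + 1.77 → r_corr = 3.042 μm/a
  mass loss = 3.042 μm/a × 7.14 g/cm³ = 21.72 g·m⁻²·a⁻¹
copper: f(T) = +0.126·(T−10) [T≤10 °C] = -0.2016
  SO₂ term: 0.0053·59.8^0.26·exp(0.059·62-0.2016) = 0.4868
  Sd branch = 0.01025·Sd^0.27·e^(0.036·RH+0.049·T) = 0.7238 μm/a
  r_corr = 0.4868 + 0.7238 = 1.211 μm/a
  mass loss = 1.211 μm/a × 8.96 g/cm³ = 10.85 g·m⁻²·a⁻¹
Ordering by g·m⁻²·a⁻¹: zinc (21.7) > copper (10.8)

zinc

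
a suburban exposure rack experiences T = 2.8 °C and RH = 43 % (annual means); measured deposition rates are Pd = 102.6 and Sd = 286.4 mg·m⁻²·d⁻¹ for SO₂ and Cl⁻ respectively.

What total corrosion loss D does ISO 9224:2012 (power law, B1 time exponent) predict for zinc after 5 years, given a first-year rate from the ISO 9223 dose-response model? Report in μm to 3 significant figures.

D(5) = 4.93 μm

zinc: f(T) = +0.038·(T−10) [T≤10 °C] = -0.2736
  Pd branch = 0.0129·Pd^0.44·e^(0.046·RH+f) = 0.5441 μm/a
  Sd branch = 0.0175·Sd^0.57·e^(0.008·RH+0.085·T) = 0.7875 μm/a
  sum: 0.5441 + 0.7875 → r_corr = 1.332 μm/a
Power-law: D(5) = r_corr · 5^0.813
  D(5) = 1.332 × 5^0.813 = 1.332 × 3.701 = 4.928 μm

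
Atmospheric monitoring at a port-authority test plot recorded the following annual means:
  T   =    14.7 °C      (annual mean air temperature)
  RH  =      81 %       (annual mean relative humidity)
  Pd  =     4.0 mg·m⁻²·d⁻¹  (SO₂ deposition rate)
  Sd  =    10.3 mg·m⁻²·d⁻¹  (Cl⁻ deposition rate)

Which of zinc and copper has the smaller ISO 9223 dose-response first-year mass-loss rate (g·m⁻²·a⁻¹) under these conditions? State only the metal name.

zinc

zinc: T>10 °C ⇒ hinge -0.071·(14.7−10) = -0.3337
  Pd branch = 0.0129·Pd^0.44·e^(0.046·RH+f) = 0.7059 μm/a
  Sd branch = 0.0175·Sd^0.57·e^(0.008·RH+0.085·T) = 0.441 μm/a
  sum: 0.7059 + 0.441 → r_corr = 1.147 μm/a
  mass loss = 1.147 μm/a × 7.14 g/cm³ = 8.189 g·m⁻²·a⁻¹
copper: temperature factor f = -0.080·(4.7) = -0.3760
  SO₂ term: 0.0053·4.0^0.26·exp(0.059·81-0.3760) = 0.6209
  Sd branch = 0.01025·Sd^0.27·e^(0.036·RH+0.049·T) = 0.7302 μm/a
  r_corr = 0.6209 + 0.7302 = 1.351 μm/a
  mass loss = 1.351 μm/a × 8.96 g/cm³ = 12.11 g·m⁻²·a⁻¹
Ordering by g·m⁻²·a⁻¹: copper (12.1) > zinc (8.19)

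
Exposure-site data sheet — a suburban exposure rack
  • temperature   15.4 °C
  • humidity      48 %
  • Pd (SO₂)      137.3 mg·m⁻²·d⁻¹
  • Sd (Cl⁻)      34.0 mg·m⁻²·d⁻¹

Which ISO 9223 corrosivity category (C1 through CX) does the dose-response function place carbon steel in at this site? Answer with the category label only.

carbon steel: f(T) = -0.054·(T−10) [T>10 °C] = -0.2916
  SO₂ term: 1.77·137.3^0.52·exp(0.02·48-0.2916) = 44.65
  Cl⁻ term: 0.102·34.0^0.62·exp(0.033·48+0.04·15.4) = 8.195
  r_corr = 44.65 + 8.195 = 52.85 μm/a
Category bounds: 50…80 μm/a bracket r_corr ⇒ C4

C4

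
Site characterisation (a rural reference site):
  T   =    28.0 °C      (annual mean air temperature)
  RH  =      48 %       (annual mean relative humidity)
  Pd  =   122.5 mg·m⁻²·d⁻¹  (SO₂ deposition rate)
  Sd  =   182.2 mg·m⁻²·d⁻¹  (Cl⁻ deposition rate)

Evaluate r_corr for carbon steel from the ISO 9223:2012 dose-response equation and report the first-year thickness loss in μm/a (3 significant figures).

carbon steel: T>10 °C ⇒ hinge -0.054·(28.0−10) = -0.9720
  Pd branch = 1.77·Pd^0.52·e^(0.02·RH+f) = 21.31 μm/a
  Sd branch = 0.102·Sd^0.62·e^(0.033·RH+0.04·T) = 38.41 μm/a
  sum: 21.31 + 38.41 → r_corr = 59.72 μm/a

r_corr = 59.7 μm/a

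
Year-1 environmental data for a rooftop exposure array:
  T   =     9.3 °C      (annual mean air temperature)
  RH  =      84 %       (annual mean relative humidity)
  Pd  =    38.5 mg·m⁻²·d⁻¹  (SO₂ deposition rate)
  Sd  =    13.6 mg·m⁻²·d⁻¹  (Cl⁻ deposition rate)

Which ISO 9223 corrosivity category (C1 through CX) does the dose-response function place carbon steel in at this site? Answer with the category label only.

C4

carbon steel: f(T) = +0.150·(T−10) [T≤10 °C] = -0.1050
  Pd branch = 1.77·Pd^0.52·e^(0.02·RH+f) = 57.07 μm/a
  Cl⁻ term: 0.102·13.6^0.62·exp(0.033·84+0.04·9.3) = 11.93
  sum: 57.07 + 11.93 → r_corr = 69.01 μm/a
69 μm/a falls in (50, 80] for carbon steel → category C4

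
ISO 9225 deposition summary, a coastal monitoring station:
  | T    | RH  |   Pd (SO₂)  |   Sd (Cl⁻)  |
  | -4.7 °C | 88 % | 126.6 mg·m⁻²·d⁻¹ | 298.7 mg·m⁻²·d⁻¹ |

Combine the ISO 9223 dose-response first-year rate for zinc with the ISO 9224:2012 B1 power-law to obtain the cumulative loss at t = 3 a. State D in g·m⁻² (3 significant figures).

D(3) = 72.7 g·m⁻²

zinc: temperature factor f = +0.038·(-14.7) = -0.5586
  Pd branch = 0.0129·Pd^0.44·e^(0.046·RH+f) = 3.557 μm/a
  Cl⁻ term: 0.0175·298.7^0.57·exp(0.008·88+0.085·-4.7) = 0.6112
  r_corr = 3.557 + 0.6112 = 4.168 μm/a
ISO 9224: D(t) = r_corr · t^b with b = 0.813 (zinc, B1)
  D(3) = 4.168 × 3^0.813 = 4.168 × 2.443 = 10.18 μm
  Mass loss = 10.18 μm × 7.14 g/cm³ = 72.7 g·m⁻²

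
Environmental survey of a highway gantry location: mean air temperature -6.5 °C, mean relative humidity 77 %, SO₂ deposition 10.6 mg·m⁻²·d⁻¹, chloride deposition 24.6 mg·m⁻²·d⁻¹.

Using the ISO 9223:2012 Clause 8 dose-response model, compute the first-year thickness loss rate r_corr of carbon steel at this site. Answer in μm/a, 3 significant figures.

r_corr = 9.64 μm/a

carbon steel: temperature factor f = +0.150·(-16.5) = -2.4750
  Pd branch = 1.77·Pd^0.52·e^(0.02·RH+f) = 2.372 μm/a
  Cl⁻ term: 0.102·24.6^0.62·exp(0.033·77+0.04·-6.5) = 7.271
  sum: 2.372 + 7.271 → r_corr = 9.643 μm/a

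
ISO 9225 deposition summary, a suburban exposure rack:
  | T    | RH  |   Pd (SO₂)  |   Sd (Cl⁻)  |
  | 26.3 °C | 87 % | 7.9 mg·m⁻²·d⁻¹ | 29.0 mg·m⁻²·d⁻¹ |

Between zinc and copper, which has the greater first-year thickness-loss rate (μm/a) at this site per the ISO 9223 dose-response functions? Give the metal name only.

zinc: T>10 °C ⇒ hinge -0.071·(26.3−10) = -1.1573
  SO₂ term: 0.0129·7.9^0.44·exp(0.046·87-1.1573) = 0.5508
  Sd branch = 0.0175·Sd^0.57·e^(0.008·RH+0.085·T) = 2.237 μm/a
  sum: 0.5508 + 2.237 → r_corr = 2.788 μm/a
copper: temperature factor f = -0.080·(16.3) = -1.3040
  Pd branch = 0.0053·Pd^0.26·e^(0.059·RH+f) = 0.4174 μm/a
  Cl⁻ term: 0.01025·29.0^0.27·exp(0.036·87+0.049·26.3) = 2.116
  sum: 0.4174 + 2.116 → r_corr = 2.533 μm/a
Ordering by μm/a: zinc (2.79) > copper (2.53)

zinc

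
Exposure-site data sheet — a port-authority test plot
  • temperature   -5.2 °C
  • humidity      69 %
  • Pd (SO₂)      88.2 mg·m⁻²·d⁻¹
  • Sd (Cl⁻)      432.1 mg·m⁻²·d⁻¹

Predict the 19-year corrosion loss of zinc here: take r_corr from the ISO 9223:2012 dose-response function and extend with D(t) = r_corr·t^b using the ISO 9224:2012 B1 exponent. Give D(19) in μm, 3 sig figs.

zinc: f(T) = +0.038·(T−10) [T≤10 °C] = -0.5776
  sulphur-dioxide contribution → 1.242 μm/a
  chloride contribution → 0.621 μm/a
  total first-year rate 1.863 μm/a
ISO 9224: D(t) = r_corr · t^b with b = 0.813 (zinc, B1)
  D(19) = 1.863 × 19^0.813 = 1.863 × 10.96 = 20.41 μm

D(19) = 20.4 μm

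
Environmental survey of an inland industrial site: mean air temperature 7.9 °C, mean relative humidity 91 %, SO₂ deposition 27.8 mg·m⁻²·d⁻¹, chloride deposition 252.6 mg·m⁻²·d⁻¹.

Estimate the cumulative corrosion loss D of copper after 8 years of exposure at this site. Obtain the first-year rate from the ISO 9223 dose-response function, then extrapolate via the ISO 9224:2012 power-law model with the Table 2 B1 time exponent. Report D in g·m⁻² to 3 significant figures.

D(8) = 138 g·m⁻²

copper: temperature factor f = +0.126·(-2.1) = -0.2646
  SO₂ term: 0.0053·27.8^0.26·exp(0.059·91-0.2646) = 2.073
  Sd branch = 0.01025·Sd^0.27·e^(0.036·RH+0.049·T) = 1.779 μm/a
  sum: 2.073 + 1.779 → r_corr = 3.852 μm/a
Power-law: D(8) = r_corr · 8^0.667
  D(8) = 3.852 × 8^0.667 = 3.852 × 4.003 = 15.42 μm
  Mass loss = 15.42 μm × 8.96 g/cm³ = 138.2 g·m⁻²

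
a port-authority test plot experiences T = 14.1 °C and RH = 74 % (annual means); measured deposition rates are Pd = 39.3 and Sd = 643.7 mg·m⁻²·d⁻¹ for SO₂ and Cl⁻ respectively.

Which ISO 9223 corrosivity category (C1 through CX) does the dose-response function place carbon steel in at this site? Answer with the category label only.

C5

carbon steel: T>10 °C ⇒ hinge -0.054·(14.1−10) = -0.2214
  sulphur-dioxide contribution → 42.04 μm/a
  chloride contribution → 113.6 μm/a
  ⇒ r_corr(carbon steel) = 155.7 μm/a
ISO 9223 Table 2 (carbon steel): 80 < 156 ≤ 200 μm/a ⇒ C5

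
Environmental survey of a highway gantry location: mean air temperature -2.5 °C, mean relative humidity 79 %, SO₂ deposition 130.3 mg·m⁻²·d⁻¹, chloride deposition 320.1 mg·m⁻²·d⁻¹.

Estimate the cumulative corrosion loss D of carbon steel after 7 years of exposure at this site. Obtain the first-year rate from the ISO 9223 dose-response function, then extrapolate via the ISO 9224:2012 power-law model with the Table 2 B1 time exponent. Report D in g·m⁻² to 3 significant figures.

carbon steel: T≤10 °C ⇒ hinge +0.150·(-2.5−10) = -1.8750
  sulphur-dioxide contribution → 16.58 μm/a
  chloride contribution → 44.74 μm/a
  ⇒ r_corr(carbon steel) = 61.32 μm/a
ISO 9224: D(t) = r_corr · t^b with b = 0.523 (carbon steel, B1)
  D(7) = 61.32 × 7^0.523 = 61.32 × 2.767 = 169.7 μm
  Mass loss = 169.7 μm × 7.85 g/cm³ = 1332 g·m⁻²

D(7) = 1.33e+03 g·m⁻²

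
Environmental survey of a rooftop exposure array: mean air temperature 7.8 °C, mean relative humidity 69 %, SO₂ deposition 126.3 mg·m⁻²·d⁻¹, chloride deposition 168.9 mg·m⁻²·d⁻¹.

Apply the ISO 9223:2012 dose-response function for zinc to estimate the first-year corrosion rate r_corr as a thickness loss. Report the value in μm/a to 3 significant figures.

zinc: f(T) = +0.038·(T−10) [T≤10 °C] = -0.0836
  Pd branch = 0.0129·Pd^0.44·e^(0.046·RH+f) = 2.384 μm/a
  Sd branch = 0.0175·Sd^0.57·e^(0.008·RH+0.085·T) = 1.098 μm/a
  sum: 2.384 + 1.098 → r_corr = 3.482 μm/a

r_corr = 3.48 μm/a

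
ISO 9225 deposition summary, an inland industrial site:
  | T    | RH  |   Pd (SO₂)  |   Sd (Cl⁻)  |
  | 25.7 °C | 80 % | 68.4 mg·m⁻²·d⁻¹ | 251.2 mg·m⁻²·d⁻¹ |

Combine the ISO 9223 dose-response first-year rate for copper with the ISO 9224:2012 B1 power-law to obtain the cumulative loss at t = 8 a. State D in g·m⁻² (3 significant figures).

copper: f(T) = -0.080·(T−10) [T>10 °C] = -1.2560
  Pd branch = 0.0053·Pd^0.26·e^(0.059·RH+f) = 0.5079 μm/a
  Sd branch = 0.01025·Sd^0.27·e^(0.036·RH+0.049·T) = 2.86 μm/a
  sum: 0.5079 + 2.86 → r_corr = 3.368 μm/a
Power-law: D(8) = r_corr · 8^0.667
  D(8) = 3.368 × 8^0.667 = 3.368 × 4.003 = 13.48 μm
  Mass loss = 13.48 μm × 8.96 g/cm³ = 120.8 g·m⁻²

D(8) = 121 g·m⁻²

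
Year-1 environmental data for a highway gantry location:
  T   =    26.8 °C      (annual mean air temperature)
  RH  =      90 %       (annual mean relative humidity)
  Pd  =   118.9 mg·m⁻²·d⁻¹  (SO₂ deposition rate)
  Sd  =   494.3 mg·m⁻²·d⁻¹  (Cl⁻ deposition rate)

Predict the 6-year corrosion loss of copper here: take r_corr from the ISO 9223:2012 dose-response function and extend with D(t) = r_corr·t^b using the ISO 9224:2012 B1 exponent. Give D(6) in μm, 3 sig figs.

D(6) = 20.4 μm

copper: T>10 °C ⇒ hinge -0.080·(26.8−10) = -1.3440
  SO₂ term: 0.0053·118.9^0.26·exp(0.059·90-1.3440) = 0.9688
  Cl⁻ term: 0.01025·494.3^0.27·exp(0.036·90+0.049·26.8) = 5.194
  r_corr = 0.9688 + 5.194 = 6.163 μm/a
Long-term exponent b (ISO 9224 Table 2, B1) = 0.667
  D(6) = 6.163 × 6^0.667 = 6.163 × 3.304 = 20.36 μm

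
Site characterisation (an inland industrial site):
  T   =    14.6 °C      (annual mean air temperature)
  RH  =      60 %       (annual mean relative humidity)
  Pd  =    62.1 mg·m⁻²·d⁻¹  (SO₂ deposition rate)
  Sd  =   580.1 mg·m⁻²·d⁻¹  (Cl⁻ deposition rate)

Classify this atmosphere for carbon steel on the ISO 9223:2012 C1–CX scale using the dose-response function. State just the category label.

carbon steel: temperature factor f = -0.054·(4.6) = -0.2484
  SO₂ term: 1.77·62.1^0.52·exp(0.02·60-0.2484) = 39.23
  Sd branch = 0.102·Sd^0.62·e^(0.033·RH+0.04·T) = 68.47 μm/a
  r_corr = 39.23 + 68.47 = 107.7 μm/a
ISO 9223 Table 2 (carbon steel): 80 < 108 ≤ 200 μm/a ⇒ C5

C5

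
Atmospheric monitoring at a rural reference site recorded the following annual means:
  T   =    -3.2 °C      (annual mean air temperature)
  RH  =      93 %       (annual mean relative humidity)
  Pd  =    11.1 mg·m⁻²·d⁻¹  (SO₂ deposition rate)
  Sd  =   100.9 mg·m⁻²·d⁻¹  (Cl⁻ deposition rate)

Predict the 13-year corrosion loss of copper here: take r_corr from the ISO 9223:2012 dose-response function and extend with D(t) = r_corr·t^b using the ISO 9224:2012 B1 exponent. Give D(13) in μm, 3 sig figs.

D(13) = 7.30 μm

copper: f(T) = +0.126·(T−10) [T≤10 °C] = -1.6632
  sulphur-dioxide contribution → 0.4536 μm/a
  chloride contribution → 0.8664 μm/a
  ⇒ r_corr(copper) = 1.32 μm/a
Power-law: D(13) = r_corr · 13^0.667
  D(13) = 1.32 × 13^0.667 = 1.32 × 5.534 = 7.304 μm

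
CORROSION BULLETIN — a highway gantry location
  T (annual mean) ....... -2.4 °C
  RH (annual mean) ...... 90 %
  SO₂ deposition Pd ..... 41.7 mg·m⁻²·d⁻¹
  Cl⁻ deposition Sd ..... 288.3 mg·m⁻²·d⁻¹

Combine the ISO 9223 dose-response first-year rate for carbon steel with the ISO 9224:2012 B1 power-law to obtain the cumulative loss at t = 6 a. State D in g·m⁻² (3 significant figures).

carbon steel: T≤10 °C ⇒ hinge +0.150·(-2.4−10) = -1.8600
  sulphur-dioxide contribution → 11.6 μm/a
  chloride contribution → 60.52 μm/a
  ⇒ r_corr(carbon steel) = 72.11 μm/a
ISO 9224: D(t) = r_corr · t^b with b = 0.523 (carbon steel, B1)
  D(6) = 72.11 × 6^0.523 = 72.11 × 2.553 = 184.1 μm
  Mass loss = 184.1 μm × 7.85 g/cm³ = 1445 g·m⁻²

D(6) = 1.44e+03 g·m⁻²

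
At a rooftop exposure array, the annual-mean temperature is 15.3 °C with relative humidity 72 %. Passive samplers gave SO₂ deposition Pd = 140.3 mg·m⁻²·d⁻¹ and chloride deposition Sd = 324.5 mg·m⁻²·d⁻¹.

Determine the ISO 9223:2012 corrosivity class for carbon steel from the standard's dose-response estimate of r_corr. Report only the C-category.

C5

carbon steel: temperature factor f = -0.054·(5.3) = -0.2862
  sulphur-dioxide contribution → 73.37 μm/a
  chloride contribution → 72.98 μm/a
  total first-year rate 146.4 μm/a
ISO 9223 Table 2 (carbon steel): 80 < 146 ≤ 200 μm/a ⇒ C5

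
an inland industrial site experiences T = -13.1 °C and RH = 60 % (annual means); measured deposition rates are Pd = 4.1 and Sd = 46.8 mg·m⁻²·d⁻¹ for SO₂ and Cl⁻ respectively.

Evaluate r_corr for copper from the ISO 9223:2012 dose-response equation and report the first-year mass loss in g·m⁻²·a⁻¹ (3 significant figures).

r_corr = 1.31 g·m⁻²·a⁻¹

copper: temperature factor f = +0.126·(-23.1) = -2.9106
  Pd branch = 0.0053·Pd^0.26·e^(0.059·RH+f) = 0.01435 μm/a
  Cl⁻ term: 0.01025·46.8^0.27·exp(0.036·60+0.049·-13.1) = 0.1321
  sum: 0.01435 + 0.1321 → r_corr = 0.1465 μm/a
Convert to mass loss: 0.1465 μm/a × 8.96 g/cm³ = 1.312 g·m⁻²·a⁻¹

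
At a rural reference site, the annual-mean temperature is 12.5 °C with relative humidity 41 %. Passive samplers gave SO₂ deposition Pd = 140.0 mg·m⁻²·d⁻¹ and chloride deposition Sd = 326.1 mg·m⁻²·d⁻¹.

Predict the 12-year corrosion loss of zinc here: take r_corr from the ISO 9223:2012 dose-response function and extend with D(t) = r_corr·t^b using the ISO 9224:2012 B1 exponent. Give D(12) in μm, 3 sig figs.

zinc: temperature factor f = -0.071·(2.5) = -0.1775
  Pd branch = 0.0129·Pd^0.44·e^(0.046·RH+f) = 0.6264 μm/a
  Sd branch = 0.0175·Sd^0.57·e^(0.008·RH+0.085·T) = 1.903 μm/a
  r_corr = 0.6264 + 1.903 = 2.53 μm/a
ISO 9224: D(t) = r_corr · t^b with b = 0.813 (zinc, B1)
  D(12) = 2.53 × 12^0.813 = 2.53 × 7.54 = 19.08 μm

D(12) = 19.1 μm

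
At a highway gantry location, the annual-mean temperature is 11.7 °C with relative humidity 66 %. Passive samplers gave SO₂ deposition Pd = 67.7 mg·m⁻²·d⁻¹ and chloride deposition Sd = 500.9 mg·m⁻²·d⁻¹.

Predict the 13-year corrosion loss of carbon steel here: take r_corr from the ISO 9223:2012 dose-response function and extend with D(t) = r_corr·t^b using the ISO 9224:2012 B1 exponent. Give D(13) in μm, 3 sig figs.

carbon steel: T>10 °C ⇒ hinge -0.054·(11.7−10) = -0.0918
  Pd branch = 1.77·Pd^0.52·e^(0.02·RH+f) = 54.11 μm/a
  Cl⁻ term: 0.102·500.9^0.62·exp(0.033·66+0.04·11.7) = 67.86
  sum: 54.11 + 67.86 → r_corr = 122 μm/a
Long-term exponent b (ISO 9224 Table 2, B1) = 0.523
  D(13) = 122 × 13^0.523 = 122 × 3.825 = 466.5 μm

D(13) = 466 μm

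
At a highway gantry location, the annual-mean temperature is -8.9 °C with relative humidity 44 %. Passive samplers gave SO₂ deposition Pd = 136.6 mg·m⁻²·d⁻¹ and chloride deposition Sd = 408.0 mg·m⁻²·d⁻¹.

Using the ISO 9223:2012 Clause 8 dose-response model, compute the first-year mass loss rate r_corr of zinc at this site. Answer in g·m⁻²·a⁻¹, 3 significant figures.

zinc: f(T) = +0.038·(T−10) [T≤10 °C] = -0.7182
  Pd branch = 0.0129·Pd^0.44·e^(0.046·RH+f) = 0.4143 μm/a
  Sd branch = 0.0175·Sd^0.57·e^(0.008·RH+0.085·T) = 0.3593 μm/a
  r_corr = 0.4143 + 0.3593 = 0.7736 μm/a
Convert to mass loss: 0.7736 μm/a × 7.14 g/cm³ = 5.523 g·m⁻²·a⁻¹

r_corr = 5.52 g·m⁻²·a⁻¹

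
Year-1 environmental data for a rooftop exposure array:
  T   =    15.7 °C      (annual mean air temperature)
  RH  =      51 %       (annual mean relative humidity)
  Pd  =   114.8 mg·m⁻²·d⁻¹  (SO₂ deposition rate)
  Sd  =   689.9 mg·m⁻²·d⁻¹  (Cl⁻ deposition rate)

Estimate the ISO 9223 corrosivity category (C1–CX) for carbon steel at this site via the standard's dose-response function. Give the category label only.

carbon steel: f(T) = -0.054·(T−10) [T>10 °C] = -0.3078
  Pd branch = 1.77·Pd^0.52·e^(0.02·RH+f) = 42.51 μm/a
  Cl⁻ term: 0.102·689.9^0.62·exp(0.033·51+0.04·15.7) = 59.2
  r_corr = 42.51 + 59.2 = 101.7 μm/a
ISO 9223 Table 2 (carbon steel): 80 < 102 ≤ 200 μm/a ⇒ C5

C5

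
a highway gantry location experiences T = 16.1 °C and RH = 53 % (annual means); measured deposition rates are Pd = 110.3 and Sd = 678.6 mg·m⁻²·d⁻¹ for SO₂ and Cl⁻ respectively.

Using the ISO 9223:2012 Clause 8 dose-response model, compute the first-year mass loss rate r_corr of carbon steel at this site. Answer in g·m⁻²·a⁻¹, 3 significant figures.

carbon steel: temperature factor f = -0.054·(6.1) = -0.3294
  SO₂ term: 1.77·110.3^0.52·exp(0.02·53-0.3294) = 42.4
  Cl⁻ term: 0.102·678.6^0.62·exp(0.033·53+0.04·16.1) = 63.6
  sum: 42.4 + 63.6 → r_corr = 106 μm/a
Convert to mass loss: 106 μm/a × 7.85 g/cm³ = 832.1 g·m⁻²·a⁻¹

r_corr = 832 g·m⁻²·a⁻¹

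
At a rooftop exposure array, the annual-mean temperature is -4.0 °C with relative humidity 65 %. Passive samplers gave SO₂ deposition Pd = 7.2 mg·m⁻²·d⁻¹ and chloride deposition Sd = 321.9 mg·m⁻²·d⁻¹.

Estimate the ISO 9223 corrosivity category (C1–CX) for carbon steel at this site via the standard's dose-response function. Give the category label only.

carbon steel: f(T) = +0.150·(T−10) [T≤10 °C] = -2.1000
  Pd branch = 1.77·Pd^0.52·e^(0.02·RH+f) = 2.22 μm/a
  Cl⁻ term: 0.102·321.9^0.62·exp(0.033·65+0.04·-4.0) = 26.64
  sum: 2.22 + 26.64 → r_corr = 28.86 μm/a
Category bounds: 25…50 μm/a bracket r_corr ⇒ C3

C3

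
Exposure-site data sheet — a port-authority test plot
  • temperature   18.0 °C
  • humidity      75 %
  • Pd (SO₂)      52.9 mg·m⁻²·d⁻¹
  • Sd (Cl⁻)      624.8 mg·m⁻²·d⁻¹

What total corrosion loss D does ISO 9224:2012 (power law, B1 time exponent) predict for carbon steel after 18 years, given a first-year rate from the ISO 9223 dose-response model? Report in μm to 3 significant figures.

carbon steel: f(T) = -0.054·(T−10) [T>10 °C] = -0.4320
  SO₂ term: 1.77·52.9^0.52·exp(0.02·75-0.4320) = 40.55
  Cl⁻ term: 0.102·624.8^0.62·exp(0.033·75+0.04·18.0) = 134.8
  sum: 40.55 + 134.8 → r_corr = 175.3 μm/a
Long-term exponent b (ISO 9224 Table 2, B1) = 0.523
  D(18) = 175.3 × 18^0.523 = 175.3 × 4.534 = 794.9 μm

D(18) = 795 μm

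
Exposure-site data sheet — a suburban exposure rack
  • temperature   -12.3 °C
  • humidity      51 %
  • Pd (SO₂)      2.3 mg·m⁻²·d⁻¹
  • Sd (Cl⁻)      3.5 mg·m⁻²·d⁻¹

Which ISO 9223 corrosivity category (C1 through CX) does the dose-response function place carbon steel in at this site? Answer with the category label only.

carbon steel: temperature factor f = +0.150·(-22.3) = -3.3450
  Pd branch = 1.77·Pd^0.52·e^(0.02·RH+f) = 0.2669 μm/a
  Sd branch = 0.102·Sd^0.62·e^(0.033·RH+0.04·T) = 0.7297 μm/a
  r_corr = 0.2669 + 0.7297 = 0.9966 μm/a
ISO 9223 Table 2 (carbon steel): 0 < 0.997 ≤ 1.3 μm/a ⇒ C1

C1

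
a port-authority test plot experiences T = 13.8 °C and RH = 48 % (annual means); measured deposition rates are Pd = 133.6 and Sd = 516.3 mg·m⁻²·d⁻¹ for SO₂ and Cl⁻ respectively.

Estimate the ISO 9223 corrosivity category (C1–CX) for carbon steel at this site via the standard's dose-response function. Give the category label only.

C5

carbon steel: T>10 °C ⇒ hinge -0.054·(13.8−10) = -0.2052
  sulphur-dioxide contribution → 48 μm/a
  chloride contribution → 41.52 μm/a
  total first-year rate 89.51 μm/a
Category bounds: 80…200 μm/a bracket r_corr ⇒ C5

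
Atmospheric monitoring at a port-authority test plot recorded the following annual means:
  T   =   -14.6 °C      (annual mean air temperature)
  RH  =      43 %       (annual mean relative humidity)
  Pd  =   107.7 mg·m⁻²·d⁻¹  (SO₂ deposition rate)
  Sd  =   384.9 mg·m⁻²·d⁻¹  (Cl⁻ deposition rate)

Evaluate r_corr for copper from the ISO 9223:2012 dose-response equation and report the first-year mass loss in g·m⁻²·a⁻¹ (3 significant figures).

copper: f(T) = +0.126·(T−10) [T≤10 °C] = -3.0996
  Pd branch = 0.0053·Pd^0.26·e^(0.059·RH+f) = 0.01019 μm/a
  Sd branch = 0.01025·Sd^0.27·e^(0.036·RH+0.049·T) = 0.1176 μm/a
  r_corr = 0.01019 + 0.1176 = 0.1278 μm/a
Convert to mass loss: 0.1278 μm/a × 8.96 g/cm³ = 1.145 g·m⁻²·a⁻¹

r_corr = 1.14 g·m⁻²·a⁻¹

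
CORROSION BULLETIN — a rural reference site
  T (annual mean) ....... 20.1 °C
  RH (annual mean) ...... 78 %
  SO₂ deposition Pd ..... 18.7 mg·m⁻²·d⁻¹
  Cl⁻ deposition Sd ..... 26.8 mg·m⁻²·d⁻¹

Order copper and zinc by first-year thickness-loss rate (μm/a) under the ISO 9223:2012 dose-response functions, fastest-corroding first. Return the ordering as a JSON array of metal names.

["zinc", "copper"]

copper: f(T) = -0.080·(T−10) [T>10 °C] = -0.8080
  Pd branch = 0.0053·Pd^0.26·e^(0.059·RH+f) = 0.5043 μm/a
  Cl⁻ term: 0.01025·26.8^0.27·exp(0.036·78+0.049·20.1) = 1.105
  sum: 0.5043 + 1.105 → r_corr = 1.61 μm/a
zinc: f(T) = -0.071·(T−10) [T>10 °C] = -0.7171
  SO₂ term: 0.0129·18.7^0.44·exp(0.046·78-0.7171) = 0.8261
  Sd branch = 0.0175·Sd^0.57·e^(0.008·RH+0.085·T) = 1.175 μm/a
  sum: 0.8261 + 1.175 → r_corr = 2.001 μm/a
Ordering by μm/a: zinc (2) > copper (1.61)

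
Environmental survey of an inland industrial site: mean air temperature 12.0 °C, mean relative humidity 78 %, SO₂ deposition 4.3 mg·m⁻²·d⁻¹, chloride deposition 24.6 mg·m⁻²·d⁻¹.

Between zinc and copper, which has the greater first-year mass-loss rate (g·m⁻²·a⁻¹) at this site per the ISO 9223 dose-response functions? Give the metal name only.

zinc: temperature factor f = -0.071·(2.0) = -0.1420
  Pd branch = 0.0129·Pd^0.44·e^(0.046·RH+f) = 0.7689 μm/a
  Cl⁻ term: 0.0175·24.6^0.57·exp(0.008·78+0.085·12.0) = 0.5621
  sum: 0.7689 + 0.5621 → r_corr = 1.331 μm/a
  mass loss = 1.331 μm/a × 7.14 g/cm³ = 9.504 g·m⁻²·a⁻¹
copper: f(T) = -0.080·(T−10) [T>10 °C] = -0.1600
  Pd branch = 0.0053·Pd^0.26·e^(0.059·RH+f) = 0.6578 μm/a
  Sd branch = 0.01025·Sd^0.27·e^(0.036·RH+0.049·T) = 0.7263 μm/a
  sum: 0.6578 + 0.7263 → r_corr = 1.384 μm/a
  mass loss = 1.384 μm/a × 8.96 g/cm³ = 12.4 g·m⁻²·a⁻¹
Ordering by g·m⁻²·a⁻¹: copper (12.4) > zinc (9.5)

copper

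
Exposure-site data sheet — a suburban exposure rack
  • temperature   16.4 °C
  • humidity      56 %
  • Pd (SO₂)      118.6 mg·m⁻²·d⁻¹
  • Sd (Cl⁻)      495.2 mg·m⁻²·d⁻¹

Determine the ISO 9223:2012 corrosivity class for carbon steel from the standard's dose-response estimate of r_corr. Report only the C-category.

carbon steel: T>10 °C ⇒ hinge -0.054·(16.4−10) = -0.3456
  sulphur-dioxide contribution → 46.01 μm/a
  chloride contribution → 58.46 μm/a
  ⇒ r_corr(carbon steel) = 104.5 μm/a
ISO 9223 Table 2 (carbon steel): 80 < 104 ≤ 200 μm/a ⇒ C5

C5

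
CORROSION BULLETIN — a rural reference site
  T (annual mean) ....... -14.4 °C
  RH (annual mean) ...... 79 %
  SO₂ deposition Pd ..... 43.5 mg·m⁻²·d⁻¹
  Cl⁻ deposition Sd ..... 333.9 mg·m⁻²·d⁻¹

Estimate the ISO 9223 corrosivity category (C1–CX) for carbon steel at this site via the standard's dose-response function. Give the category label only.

C3

carbon steel: temperature factor f = +0.150·(-24.4) = -3.6600
  sulphur-dioxide contribution → 1.573 μm/a
  chloride contribution → 28.53 μm/a
  ⇒ r_corr(carbon steel) = 30.1 μm/a
ISO 9223 Table 2 (carbon steel): 25 < 30.1 ≤ 50 μm/a ⇒ C3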